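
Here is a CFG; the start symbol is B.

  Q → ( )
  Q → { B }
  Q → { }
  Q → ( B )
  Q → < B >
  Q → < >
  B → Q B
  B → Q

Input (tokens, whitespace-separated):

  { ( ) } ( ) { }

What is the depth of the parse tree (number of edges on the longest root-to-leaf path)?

[B [Q { [B [Q ( )]] }] [B [Q ( )] [B [Q { }]]]]

4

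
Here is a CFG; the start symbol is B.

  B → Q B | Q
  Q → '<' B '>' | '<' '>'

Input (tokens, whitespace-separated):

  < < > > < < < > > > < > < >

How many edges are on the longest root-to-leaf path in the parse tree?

[B [Q < [B [Q < >]] >] [B [Q < [B [Q < [B [Q < >]] >]] >] [B [Q < >] [B [Q < >]]]]]

7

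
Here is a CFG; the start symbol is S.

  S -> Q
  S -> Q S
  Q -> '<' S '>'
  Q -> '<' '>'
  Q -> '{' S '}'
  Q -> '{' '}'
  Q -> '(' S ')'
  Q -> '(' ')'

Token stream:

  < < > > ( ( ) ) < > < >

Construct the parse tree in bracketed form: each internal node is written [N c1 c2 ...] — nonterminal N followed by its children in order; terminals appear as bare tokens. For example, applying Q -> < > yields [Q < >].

[S [Q < [S [Q < >]] >] [S [Q ( [S [Q ( )]] )] [S [Q < >] [S [Q < >]]]]]

S
Q S
< S > S
< Q > S
< < > > S
< < > > Q S
< < > > ( S ) S
< < > > ( Q ) S
< < > > ( ( ) ) S
< < > > ( ( ) ) Q S
< < > > ( ( ) ) < > S
< < > > ( ( ) ) < > Q
< < > > ( ( ) ) < > < >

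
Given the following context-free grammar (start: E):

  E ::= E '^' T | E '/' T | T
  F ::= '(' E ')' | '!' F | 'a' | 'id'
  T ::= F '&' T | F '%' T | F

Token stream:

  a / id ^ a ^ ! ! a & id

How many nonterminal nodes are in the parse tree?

[E [E [E [E [T [F a]]] / [T [F id]]] ^ [T [F a]]] ^ [T [F ! [F ! [F a]]] & [T [F id]]]]

16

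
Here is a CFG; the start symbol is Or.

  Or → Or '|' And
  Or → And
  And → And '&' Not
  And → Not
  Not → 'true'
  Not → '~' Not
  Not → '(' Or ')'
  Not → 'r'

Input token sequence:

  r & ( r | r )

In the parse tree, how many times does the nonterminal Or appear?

[Or [And [And [Not r]] & [Not ( [Or [Or [And [Not r]]] | [And [Not r]]] )]]]

3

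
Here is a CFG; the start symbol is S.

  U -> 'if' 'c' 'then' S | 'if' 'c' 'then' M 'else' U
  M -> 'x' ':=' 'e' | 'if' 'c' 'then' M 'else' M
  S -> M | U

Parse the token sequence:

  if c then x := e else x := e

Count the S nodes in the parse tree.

1

[S [M if c then [M x := e] else [M x := e]]]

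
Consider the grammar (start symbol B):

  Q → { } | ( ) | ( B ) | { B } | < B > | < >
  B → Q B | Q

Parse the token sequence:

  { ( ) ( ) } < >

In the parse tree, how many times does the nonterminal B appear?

4

[B [Q { [B [Q ( )] [B [Q ( )]]] }] [B [Q < >]]]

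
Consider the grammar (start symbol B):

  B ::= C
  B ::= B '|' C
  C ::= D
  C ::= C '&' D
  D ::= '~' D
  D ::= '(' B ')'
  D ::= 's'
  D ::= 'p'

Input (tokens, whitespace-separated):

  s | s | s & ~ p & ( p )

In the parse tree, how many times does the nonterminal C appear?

[B [B [B [C [D s]]] | [C [D s]]] | [C [C [C [D s]] & [D ~ [D p]]] & [D ( [B [C [D p]]] )]]]

6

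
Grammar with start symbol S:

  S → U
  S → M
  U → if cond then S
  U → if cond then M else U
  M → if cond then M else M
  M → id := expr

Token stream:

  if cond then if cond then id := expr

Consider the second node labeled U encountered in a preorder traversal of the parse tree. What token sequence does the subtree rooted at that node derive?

if cond then id := expr

[S [U if cond then [S [U if cond then [S [M id := expr]]]]]]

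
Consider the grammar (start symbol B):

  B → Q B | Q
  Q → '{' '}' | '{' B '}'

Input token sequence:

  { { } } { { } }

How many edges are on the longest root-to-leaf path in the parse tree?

5

[B [Q { [B [Q { }]] }] [B [Q { [B [Q { }]] }]]]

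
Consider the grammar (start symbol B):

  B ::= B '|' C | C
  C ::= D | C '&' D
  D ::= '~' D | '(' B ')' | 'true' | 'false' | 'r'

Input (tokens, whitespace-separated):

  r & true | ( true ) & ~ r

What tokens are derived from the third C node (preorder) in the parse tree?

[B [B [C [C [D r]] & [D true]]] | [C [C [D ( [B [C [D true]]] )]] & [D ~ [D r]]]]

( true ) & ~ r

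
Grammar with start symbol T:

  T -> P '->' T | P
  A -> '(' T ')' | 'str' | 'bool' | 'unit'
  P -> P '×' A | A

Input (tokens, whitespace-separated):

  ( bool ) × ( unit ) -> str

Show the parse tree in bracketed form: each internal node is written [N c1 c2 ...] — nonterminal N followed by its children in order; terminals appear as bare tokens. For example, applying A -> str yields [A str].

T
P -> T
P × A -> T
A × A -> T
( T ) × A -> T
( P ) × A -> T
( A ) × A -> T
( bool ) × A -> T
( bool ) × ( T ) -> T
( bool ) × ( P ) -> T
( bool ) × ( A ) -> T
( bool ) × ( unit ) -> T
( bool ) × ( unit ) -> P
( bool ) × ( unit ) -> A
( bool ) × ( unit ) -> str

[T [P [P [A ( [T [P [A bool]]] )]] × [A ( [T [P [A unit]]] )]] -> [T [P [A str]]]]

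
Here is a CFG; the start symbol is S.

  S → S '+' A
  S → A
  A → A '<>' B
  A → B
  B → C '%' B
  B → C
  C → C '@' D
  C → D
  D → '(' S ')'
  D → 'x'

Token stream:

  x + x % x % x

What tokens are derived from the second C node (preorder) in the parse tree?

[S [S [A [B [C [D x]]]]] + [A [B [C [D x]] % [B [C [D x]] % [B [C [D x]]]]]]]

x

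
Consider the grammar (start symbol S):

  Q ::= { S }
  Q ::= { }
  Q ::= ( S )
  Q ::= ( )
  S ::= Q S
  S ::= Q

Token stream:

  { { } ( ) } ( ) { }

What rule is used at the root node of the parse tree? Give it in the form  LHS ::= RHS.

[S [Q { [S [Q { }] [S [Q ( )]]] }] [S [Q ( )] [S [Q { }]]]]

S ::= Q S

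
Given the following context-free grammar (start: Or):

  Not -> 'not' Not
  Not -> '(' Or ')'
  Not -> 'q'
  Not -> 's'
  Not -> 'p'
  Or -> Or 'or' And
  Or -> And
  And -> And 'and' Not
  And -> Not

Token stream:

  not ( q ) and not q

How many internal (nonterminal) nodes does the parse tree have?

[Or [And [And [Not not [Not ( [Or [And [Not q]]] )]]] and [Not not [Not q]]]]

10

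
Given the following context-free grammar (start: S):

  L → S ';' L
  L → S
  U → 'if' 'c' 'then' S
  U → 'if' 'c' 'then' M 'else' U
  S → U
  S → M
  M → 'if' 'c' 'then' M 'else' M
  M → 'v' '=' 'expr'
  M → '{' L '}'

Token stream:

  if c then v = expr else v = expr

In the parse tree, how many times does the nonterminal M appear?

3

[S [M if c then [M v = expr] else [M v = expr]]]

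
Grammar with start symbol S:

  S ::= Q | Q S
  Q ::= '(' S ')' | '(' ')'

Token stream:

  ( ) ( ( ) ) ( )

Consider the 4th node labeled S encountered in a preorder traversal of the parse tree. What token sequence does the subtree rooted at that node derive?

( )

[S [Q ( )] [S [Q ( [S [Q ( )]] )] [S [Q ( )]]]]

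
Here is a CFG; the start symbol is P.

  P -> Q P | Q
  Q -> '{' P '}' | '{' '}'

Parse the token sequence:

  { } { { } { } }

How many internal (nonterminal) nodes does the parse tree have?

[P [Q { }] [P [Q { [P [Q { }] [P [Q { }]]] }]]]

8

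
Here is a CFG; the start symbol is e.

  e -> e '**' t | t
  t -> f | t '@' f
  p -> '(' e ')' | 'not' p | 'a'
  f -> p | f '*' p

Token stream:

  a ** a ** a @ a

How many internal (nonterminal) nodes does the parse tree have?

15

[e [e [e [t [f [p a]]]] ** [t [f [p a]]]] ** [t [t [f [p a]]] @ [f [p a]]]]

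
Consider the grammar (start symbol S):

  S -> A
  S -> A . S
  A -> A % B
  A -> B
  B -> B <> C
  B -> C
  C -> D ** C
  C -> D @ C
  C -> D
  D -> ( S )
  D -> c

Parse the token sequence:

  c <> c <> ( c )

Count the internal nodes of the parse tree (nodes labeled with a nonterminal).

[S [A [B [B [B [C [D c]]] <> [C [D c]]] <> [C [D ( [S [A [B [C [D c]]]]] )]]]]]

16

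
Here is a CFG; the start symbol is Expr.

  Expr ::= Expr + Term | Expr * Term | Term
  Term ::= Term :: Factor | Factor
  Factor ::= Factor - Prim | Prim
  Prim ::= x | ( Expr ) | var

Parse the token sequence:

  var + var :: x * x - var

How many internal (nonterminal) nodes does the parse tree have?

17

[Expr [Expr [Expr [Term [Factor [Prim var]]]] + [Term [Term [Factor [Prim var]]] :: [Factor [Prim x]]]] * [Term [Factor [Factor [Prim x]] - [Prim var]]]]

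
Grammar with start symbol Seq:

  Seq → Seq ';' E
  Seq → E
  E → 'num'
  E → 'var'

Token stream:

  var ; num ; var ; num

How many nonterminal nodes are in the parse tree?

8

[Seq [Seq [Seq [Seq [E var]] ; [E num]] ; [E var]] ; [E num]]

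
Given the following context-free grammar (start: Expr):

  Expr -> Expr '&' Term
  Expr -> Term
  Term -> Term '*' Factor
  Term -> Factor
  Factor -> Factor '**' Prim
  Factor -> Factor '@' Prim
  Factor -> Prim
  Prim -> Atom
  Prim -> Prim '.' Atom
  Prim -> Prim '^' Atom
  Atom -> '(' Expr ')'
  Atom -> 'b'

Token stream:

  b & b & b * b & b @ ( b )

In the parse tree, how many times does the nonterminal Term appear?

6

[Expr [Expr [Expr [Expr [Term [Factor [Prim [Atom b]]]]] & [Term [Factor [Prim [Atom b]]]]] & [Term [Term [Factor [Prim [Atom b]]]] * [Factor [Prim [Atom b]]]]] & [Term [Factor [Factor [Prim [Atom b]]] @ [Prim [Atom ( [Expr [Term [Factor [Prim [Atom b]]]]] )]]]]]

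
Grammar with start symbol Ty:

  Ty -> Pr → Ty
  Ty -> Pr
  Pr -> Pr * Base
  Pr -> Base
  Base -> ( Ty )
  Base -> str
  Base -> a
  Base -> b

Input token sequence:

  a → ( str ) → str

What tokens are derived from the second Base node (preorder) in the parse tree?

( str )

[Ty [Pr [Base a]] → [Ty [Pr [Base ( [Ty [Pr [Base str]]] )]] → [Ty [Pr [Base str]]]]]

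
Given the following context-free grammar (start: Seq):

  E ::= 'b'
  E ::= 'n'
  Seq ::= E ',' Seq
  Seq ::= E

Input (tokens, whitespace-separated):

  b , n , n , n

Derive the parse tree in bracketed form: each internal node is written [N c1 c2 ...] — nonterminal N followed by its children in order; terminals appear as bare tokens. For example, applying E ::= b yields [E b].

[Seq [E b] , [Seq [E n] , [Seq [E n] , [Seq [E n]]]]]

Seq
E , Seq
b , Seq
b , E , Seq
b , n , Seq
b , n , E , Seq
b , n , n , Seq
b , n , n , E
b , n , n , n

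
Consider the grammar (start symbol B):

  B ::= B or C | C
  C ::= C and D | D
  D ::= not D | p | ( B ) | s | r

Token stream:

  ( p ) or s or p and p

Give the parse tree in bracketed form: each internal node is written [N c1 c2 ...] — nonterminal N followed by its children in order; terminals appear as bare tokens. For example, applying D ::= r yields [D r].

[B [B [B [C [D ( [B [C [D p]]] )]]] or [C [D s]]] or [C [C [D p]] and [D p]]]

B
B or C
B or C or C
C or C or C
D or C or C
( B ) or C or C
( C ) or C or C
( D ) or C or C
( p ) or C or C
( p ) or D or C
( p ) or s or C
( p ) or s or C and D
( p ) or s or D and D
( p ) or s or p and D
( p ) or s or p and p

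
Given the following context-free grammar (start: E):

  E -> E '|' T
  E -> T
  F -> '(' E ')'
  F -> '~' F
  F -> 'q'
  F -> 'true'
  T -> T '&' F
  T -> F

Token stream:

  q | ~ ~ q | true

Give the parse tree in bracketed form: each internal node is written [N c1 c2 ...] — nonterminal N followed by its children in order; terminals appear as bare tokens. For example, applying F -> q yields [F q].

[E [E [E [T [F q]]] | [T [F ~ [F ~ [F q]]]]] | [T [F true]]]

E
E | T
E | T | T
T | T | T
F | T | T
q | T | T
q | F | T
q | ~ F | T
q | ~ ~ F | T
q | ~ ~ q | T
q | ~ ~ q | F
q | ~ ~ q | true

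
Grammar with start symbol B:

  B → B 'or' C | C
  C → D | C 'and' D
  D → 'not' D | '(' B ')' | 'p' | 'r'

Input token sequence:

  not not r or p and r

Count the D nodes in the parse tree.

[B [B [C [D not [D not [D r]]]]] or [C [C [D p]] and [D r]]]

5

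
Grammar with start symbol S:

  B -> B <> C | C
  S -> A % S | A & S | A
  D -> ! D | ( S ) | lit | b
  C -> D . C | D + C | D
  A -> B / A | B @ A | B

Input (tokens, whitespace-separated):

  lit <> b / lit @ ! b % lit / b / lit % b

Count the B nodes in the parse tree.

8

[S [A [B [B [C [D lit]]] <> [C [D b]]] / [A [B [C [D lit]]] @ [A [B [C [D ! [D b]]]]]]] % [S [A [B [C [D lit]]] / [A [B [C [D b]]] / [A [B [C [D lit]]]]]] % [S [A [B [C [D b]]]]]]]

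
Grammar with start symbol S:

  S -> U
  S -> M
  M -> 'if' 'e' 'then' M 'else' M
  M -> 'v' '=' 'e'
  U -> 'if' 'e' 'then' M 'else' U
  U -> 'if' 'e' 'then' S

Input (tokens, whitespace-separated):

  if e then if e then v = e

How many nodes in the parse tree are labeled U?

2

[S [U if e then [S [U if e then [S [M v = e]]]]]]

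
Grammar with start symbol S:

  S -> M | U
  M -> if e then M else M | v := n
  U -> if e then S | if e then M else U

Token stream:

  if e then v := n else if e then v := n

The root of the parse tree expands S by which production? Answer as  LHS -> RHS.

S -> U

[S [U if e then [M v := n] else [U if e then [S [M v := n]]]]]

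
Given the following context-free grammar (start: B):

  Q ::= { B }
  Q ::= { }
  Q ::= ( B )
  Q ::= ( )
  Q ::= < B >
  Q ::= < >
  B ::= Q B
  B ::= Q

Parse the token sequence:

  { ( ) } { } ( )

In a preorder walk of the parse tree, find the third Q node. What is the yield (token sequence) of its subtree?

{ }

[B [Q { [B [Q ( )]] }] [B [Q { }] [B [Q ( )]]]]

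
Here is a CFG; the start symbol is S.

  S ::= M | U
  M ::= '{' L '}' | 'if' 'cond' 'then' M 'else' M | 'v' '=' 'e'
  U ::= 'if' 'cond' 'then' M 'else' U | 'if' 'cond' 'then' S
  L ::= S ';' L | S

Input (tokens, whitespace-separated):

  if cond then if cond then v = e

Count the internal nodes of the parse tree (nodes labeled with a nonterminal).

6

[S [U if cond then [S [U if cond then [S [M v = e]]]]]]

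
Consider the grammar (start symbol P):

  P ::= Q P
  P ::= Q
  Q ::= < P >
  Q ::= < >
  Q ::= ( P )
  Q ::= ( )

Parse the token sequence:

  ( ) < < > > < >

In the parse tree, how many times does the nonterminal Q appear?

4

[P [Q ( )] [P [Q < [P [Q < >]] >] [P [Q < >]]]]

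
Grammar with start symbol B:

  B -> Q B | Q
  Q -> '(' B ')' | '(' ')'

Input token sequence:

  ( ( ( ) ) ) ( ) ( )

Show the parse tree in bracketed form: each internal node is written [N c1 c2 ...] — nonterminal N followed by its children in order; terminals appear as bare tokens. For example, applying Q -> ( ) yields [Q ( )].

B
Q B
( B ) B
( Q ) B
( ( B ) ) B
( ( Q ) ) B
( ( ( ) ) ) B
( ( ( ) ) ) Q B
( ( ( ) ) ) ( ) B
( ( ( ) ) ) ( ) Q
( ( ( ) ) ) ( ) ( )

[B [Q ( [B [Q ( [B [Q ( )]] )]] )] [B [Q ( )] [B [Q ( )]]]]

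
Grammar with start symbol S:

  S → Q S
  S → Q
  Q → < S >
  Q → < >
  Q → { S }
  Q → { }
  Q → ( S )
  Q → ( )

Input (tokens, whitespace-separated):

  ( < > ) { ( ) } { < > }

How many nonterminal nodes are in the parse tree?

[S [Q ( [S [Q < >]] )] [S [Q { [S [Q ( )]] }] [S [Q { [S [Q < >]] }]]]]

12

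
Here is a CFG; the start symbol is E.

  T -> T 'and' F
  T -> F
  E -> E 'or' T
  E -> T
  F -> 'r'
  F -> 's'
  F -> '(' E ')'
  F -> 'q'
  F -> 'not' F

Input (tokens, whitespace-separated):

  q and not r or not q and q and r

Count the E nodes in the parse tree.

2

[E [E [T [T [F q]] and [F not [F r]]]] or [T [T [T [F not [F q]]] and [F q]] and [F r]]]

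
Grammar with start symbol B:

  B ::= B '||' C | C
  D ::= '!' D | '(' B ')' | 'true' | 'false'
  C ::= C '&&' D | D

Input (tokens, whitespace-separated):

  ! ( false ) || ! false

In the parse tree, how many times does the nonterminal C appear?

[B [B [C [D ! [D ( [B [C [D false]]] )]]]] || [C [D ! [D false]]]]

3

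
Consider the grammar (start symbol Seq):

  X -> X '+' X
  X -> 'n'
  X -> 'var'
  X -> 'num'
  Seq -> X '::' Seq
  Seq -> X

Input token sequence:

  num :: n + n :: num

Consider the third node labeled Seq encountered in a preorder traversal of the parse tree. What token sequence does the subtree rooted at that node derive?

num

[Seq [X num] :: [Seq [X [X n] + [X n]] :: [Seq [X num]]]]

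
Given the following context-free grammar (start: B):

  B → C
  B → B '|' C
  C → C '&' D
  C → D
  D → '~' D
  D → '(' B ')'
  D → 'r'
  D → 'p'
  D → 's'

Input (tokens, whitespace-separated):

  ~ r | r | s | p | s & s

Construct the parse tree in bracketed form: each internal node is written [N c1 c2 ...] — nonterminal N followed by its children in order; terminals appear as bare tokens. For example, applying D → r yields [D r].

[B [B [B [B [B [C [D ~ [D r]]]] | [C [D r]]] | [C [D s]]] | [C [D p]]] | [C [C [D s]] & [D s]]]

B
B | C
B | C | C
B | C | C | C
B | C | C | C | C
C | C | C | C | C
D | C | C | C | C
~ D | C | C | C | C
~ r | C | C | C | C
~ r | D | C | C | C
~ r | r | C | C | C
~ r | r | D | C | C
~ r | r | s | C | C
~ r | r | s | D | C
~ r | r | s | p | C
~ r | r | s | p | C & D
~ r | r | s | p | D & D
~ r | r | s | p | s & D
~ r | r | s | p | s & s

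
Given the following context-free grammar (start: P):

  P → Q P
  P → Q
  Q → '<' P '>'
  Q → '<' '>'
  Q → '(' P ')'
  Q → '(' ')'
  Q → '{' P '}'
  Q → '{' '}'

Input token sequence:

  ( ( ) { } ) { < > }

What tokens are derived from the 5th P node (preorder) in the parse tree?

[P [Q ( [P [Q ( )] [P [Q { }]]] )] [P [Q { [P [Q < >]] }]]]

< >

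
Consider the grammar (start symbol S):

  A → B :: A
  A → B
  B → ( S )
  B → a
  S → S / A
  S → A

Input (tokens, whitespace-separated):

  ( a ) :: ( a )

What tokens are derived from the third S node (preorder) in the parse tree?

[S [A [B ( [S [A [B a]]] )] :: [A [B ( [S [A [B a]]] )]]]]

a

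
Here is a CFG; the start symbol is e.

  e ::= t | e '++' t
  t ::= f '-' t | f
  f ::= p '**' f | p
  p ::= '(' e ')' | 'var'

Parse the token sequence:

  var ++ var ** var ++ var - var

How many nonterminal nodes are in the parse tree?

17

[e [e [e [t [f [p var]]]] ++ [t [f [p var] ** [f [p var]]]]] ++ [t [f [p var]] - [t [f [p var]]]]]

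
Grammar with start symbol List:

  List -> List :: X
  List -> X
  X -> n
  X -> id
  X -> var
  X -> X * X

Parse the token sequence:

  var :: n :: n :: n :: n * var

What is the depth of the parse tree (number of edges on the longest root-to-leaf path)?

6

[List [List [List [List [List [X var]] :: [X n]] :: [X n]] :: [X n]] :: [X [X n] * [X var]]]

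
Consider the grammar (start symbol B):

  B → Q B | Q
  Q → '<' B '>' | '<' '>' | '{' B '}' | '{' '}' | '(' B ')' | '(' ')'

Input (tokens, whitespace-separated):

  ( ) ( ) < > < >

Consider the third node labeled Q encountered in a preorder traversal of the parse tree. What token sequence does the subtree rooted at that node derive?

< >

[B [Q ( )] [B [Q ( )] [B [Q < >] [B [Q < >]]]]]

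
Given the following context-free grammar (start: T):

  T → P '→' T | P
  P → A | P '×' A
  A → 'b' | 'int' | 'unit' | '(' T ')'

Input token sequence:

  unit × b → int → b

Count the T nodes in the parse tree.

[T [P [P [A unit]] × [A b]] → [T [P [A int]] → [T [P [A b]]]]]

3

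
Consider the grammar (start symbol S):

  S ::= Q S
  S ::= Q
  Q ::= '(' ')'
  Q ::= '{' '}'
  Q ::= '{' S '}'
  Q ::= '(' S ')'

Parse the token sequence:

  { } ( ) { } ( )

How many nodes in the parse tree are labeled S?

[S [Q { }] [S [Q ( )] [S [Q { }] [S [Q ( )]]]]]

4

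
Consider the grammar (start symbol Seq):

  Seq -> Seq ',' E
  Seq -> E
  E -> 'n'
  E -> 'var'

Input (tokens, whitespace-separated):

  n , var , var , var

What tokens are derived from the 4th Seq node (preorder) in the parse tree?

n

[Seq [Seq [Seq [Seq [E n]] , [E var]] , [E var]] , [E var]]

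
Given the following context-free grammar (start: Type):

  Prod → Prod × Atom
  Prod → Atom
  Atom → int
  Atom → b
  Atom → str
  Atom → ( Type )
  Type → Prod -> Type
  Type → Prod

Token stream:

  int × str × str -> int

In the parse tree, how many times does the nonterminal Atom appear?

4

[Type [Prod [Prod [Prod [Atom int]] × [Atom str]] × [Atom str]] -> [Type [Prod [Atom int]]]]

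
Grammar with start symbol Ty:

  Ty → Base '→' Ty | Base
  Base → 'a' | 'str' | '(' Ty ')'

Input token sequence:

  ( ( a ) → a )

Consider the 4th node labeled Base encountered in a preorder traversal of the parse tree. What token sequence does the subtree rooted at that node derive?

a

[Ty [Base ( [Ty [Base ( [Ty [Base a]] )] → [Ty [Base a]]] )]]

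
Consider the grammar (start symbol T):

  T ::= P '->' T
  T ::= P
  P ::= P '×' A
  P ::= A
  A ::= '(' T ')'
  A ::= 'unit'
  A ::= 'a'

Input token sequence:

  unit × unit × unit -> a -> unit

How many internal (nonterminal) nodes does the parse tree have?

[T [P [P [P [A unit]] × [A unit]] × [A unit]] -> [T [P [A a]] -> [T [P [A unit]]]]]

13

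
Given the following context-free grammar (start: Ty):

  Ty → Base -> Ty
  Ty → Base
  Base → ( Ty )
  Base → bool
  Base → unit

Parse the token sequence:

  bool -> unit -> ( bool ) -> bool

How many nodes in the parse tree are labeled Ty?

[Ty [Base bool] -> [Ty [Base unit] -> [Ty [Base ( [Ty [Base bool]] )] -> [Ty [Base bool]]]]]

5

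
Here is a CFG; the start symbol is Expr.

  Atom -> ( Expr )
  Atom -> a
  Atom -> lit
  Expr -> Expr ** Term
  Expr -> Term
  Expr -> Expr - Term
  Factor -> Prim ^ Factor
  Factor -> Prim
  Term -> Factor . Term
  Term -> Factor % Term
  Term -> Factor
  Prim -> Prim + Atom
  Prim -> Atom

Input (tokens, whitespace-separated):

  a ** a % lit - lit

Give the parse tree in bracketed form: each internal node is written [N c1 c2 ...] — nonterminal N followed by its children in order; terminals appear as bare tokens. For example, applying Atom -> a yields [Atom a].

[Expr [Expr [Expr [Term [Factor [Prim [Atom a]]]]] ** [Term [Factor [Prim [Atom a]]] % [Term [Factor [Prim [Atom lit]]]]]] - [Term [Factor [Prim [Atom lit]]]]]

Expr
Expr - Term
Expr ** Term - Term
Term ** Term - Term
Factor ** Term - Term
Prim ** Term - Term
Atom ** Term - Term
a ** Term - Term
a ** Factor % Term - Term
a ** Prim % Term - Term
a ** Atom % Term - Term
a ** a % Term - Term
a ** a % Factor - Term
a ** a % Prim - Term
a ** a % Atom - Term
a ** a % lit - Term
a ** a % lit - Factor
a ** a % lit - Prim
a ** a % lit - Atom
a ** a % lit - lit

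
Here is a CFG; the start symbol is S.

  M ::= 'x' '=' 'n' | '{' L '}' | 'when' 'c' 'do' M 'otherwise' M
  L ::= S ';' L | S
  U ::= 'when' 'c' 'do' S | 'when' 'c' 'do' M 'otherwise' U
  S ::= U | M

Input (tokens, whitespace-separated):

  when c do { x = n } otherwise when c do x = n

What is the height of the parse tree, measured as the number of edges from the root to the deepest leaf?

6

[S [U when c do [M { [L [S [M x = n]]] }] otherwise [U when c do [S [M x = n]]]]]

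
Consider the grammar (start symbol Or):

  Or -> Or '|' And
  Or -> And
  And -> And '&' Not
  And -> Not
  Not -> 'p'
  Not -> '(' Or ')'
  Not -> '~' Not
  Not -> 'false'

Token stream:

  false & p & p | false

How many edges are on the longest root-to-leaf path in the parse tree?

6

[Or [Or [And [And [And [Not false]] & [Not p]] & [Not p]]] | [And [Not false]]]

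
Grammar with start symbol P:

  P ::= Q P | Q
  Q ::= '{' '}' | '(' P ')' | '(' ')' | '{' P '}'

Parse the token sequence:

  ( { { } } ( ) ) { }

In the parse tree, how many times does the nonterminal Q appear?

[P [Q ( [P [Q { [P [Q { }]] }] [P [Q ( )]]] )] [P [Q { }]]]

5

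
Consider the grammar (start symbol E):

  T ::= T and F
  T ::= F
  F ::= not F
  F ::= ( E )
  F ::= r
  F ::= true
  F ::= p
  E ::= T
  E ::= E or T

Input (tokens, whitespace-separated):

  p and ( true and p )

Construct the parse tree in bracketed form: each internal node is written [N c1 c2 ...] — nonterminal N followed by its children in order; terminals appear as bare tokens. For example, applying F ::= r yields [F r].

[E [T [T [F p]] and [F ( [E [T [T [F true]] and [F p]]] )]]]

E
T
T and F
F and F
p and F
p and ( E )
p and ( T )
p and ( T and F )
p and ( F and F )
p and ( true and F )
p and ( true and p )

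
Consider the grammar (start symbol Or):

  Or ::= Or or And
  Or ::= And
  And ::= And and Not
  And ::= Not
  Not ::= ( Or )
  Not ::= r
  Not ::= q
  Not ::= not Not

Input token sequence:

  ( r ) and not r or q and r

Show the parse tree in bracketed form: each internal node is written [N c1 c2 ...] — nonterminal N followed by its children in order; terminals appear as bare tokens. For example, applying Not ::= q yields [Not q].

Or
Or or And
And or And
And and Not or And
Not and Not or And
( Or ) and Not or And
( And ) and Not or And
( Not ) and Not or And
( r ) and Not or And
( r ) and not Not or And
( r ) and not r or And
( r ) and not r or And and Not
( r ) and not r or Not and Not
( r ) and not r or q and Not
( r ) and not r or q and r

[Or [Or [And [And [Not ( [Or [And [Not r]]] )]] and [Not not [Not r]]]] or [And [And [Not q]] and [Not r]]]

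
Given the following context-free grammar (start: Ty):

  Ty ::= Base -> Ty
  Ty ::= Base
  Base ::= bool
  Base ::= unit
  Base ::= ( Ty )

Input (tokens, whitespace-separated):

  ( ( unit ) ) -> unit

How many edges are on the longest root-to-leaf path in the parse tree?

6

[Ty [Base ( [Ty [Base ( [Ty [Base unit]] )]] )] -> [Ty [Base unit]]]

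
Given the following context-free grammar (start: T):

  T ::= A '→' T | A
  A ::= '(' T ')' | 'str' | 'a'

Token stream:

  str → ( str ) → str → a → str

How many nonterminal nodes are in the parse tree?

[T [A str] → [T [A ( [T [A str]] )] → [T [A str] → [T [A a] → [T [A str]]]]]]

12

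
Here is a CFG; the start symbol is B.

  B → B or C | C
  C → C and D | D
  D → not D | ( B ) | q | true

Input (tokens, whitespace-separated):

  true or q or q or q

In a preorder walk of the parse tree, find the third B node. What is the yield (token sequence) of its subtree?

[B [B [B [B [C [D true]]] or [C [D q]]] or [C [D q]]] or [C [D q]]]

true or q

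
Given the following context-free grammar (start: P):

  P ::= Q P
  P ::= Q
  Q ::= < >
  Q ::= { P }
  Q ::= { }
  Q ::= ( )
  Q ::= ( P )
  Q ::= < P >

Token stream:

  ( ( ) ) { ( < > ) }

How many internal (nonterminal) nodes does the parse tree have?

10

[P [Q ( [P [Q ( )]] )] [P [Q { [P [Q ( [P [Q < >]] )]] }]]]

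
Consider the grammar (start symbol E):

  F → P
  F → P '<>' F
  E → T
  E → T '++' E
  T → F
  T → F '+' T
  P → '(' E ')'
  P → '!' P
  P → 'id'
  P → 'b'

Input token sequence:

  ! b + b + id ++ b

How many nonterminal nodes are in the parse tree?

[E [T [F [P ! [P b]]] + [T [F [P b]] + [T [F [P id]]]]] ++ [E [T [F [P b]]]]]

15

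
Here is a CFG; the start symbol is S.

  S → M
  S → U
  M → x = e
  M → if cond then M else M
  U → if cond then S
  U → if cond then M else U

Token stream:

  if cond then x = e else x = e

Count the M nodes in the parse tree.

3

[S [M if cond then [M x = e] else [M x = e]]]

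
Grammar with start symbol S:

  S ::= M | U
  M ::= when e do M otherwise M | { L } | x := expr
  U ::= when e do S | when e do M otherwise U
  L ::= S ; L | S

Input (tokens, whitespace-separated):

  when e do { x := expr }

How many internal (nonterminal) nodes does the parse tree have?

7

[S [U when e do [S [M { [L [S [M x := expr]]] }]]]]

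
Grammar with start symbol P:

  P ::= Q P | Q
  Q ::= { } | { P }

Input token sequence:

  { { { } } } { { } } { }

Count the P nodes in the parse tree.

6

[P [Q { [P [Q { [P [Q { }]] }]] }] [P [Q { [P [Q { }]] }] [P [Q { }]]]]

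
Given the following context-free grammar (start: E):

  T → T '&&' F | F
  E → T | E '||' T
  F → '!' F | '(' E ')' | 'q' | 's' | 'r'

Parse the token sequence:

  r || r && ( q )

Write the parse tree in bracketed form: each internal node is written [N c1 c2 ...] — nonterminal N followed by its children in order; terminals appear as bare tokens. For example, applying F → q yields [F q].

[E [E [T [F r]]] || [T [T [F r]] && [F ( [E [T [F q]]] )]]]

E
E || T
T || T
F || T
r || T
r || T && F
r || F && F
r || r && F
r || r && ( E )
r || r && ( T )
r || r && ( F )
r || r && ( q )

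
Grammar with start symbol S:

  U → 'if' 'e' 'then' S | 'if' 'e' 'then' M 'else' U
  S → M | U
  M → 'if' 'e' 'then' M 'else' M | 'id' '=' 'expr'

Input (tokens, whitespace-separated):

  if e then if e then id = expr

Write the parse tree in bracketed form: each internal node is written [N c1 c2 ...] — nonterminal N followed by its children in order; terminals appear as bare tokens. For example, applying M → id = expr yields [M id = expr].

[S [U if e then [S [U if e then [S [M id = expr]]]]]]

S
U
if e then S
if e then U
if e then if e then S
if e then if e then M
if e then if e then id = expr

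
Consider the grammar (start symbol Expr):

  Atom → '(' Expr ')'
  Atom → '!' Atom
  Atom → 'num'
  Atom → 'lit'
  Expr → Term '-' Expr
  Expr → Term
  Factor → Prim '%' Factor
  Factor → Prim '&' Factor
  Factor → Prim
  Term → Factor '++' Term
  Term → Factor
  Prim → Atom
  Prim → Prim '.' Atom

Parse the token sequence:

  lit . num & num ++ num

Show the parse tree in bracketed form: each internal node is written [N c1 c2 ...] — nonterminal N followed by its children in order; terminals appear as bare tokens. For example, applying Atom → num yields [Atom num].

[Expr [Term [Factor [Prim [Prim [Atom lit]] . [Atom num]] & [Factor [Prim [Atom num]]]] ++ [Term [Factor [Prim [Atom num]]]]]]

Expr
Term
Factor ++ Term
Prim & Factor ++ Term
Prim . Atom & Factor ++ Term
Atom . Atom & Factor ++ Term
lit . Atom & Factor ++ Term
lit . num & Factor ++ Term
lit . num & Prim ++ Term
lit . num & Atom ++ Term
lit . num & num ++ Term
lit . num & num ++ Factor
lit . num & num ++ Prim
lit . num & num ++ Atom
lit . num & num ++ num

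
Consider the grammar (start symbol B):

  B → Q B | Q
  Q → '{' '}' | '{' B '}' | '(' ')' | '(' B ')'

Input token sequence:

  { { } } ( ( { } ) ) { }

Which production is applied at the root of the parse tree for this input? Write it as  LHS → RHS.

[B [Q { [B [Q { }]] }] [B [Q ( [B [Q ( [B [Q { }]] )]] )] [B [Q { }]]]]

B → Q B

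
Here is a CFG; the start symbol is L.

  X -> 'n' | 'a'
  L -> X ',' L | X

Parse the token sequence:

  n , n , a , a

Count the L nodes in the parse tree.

[L [X n] , [L [X n] , [L [X a] , [L [X a]]]]]

4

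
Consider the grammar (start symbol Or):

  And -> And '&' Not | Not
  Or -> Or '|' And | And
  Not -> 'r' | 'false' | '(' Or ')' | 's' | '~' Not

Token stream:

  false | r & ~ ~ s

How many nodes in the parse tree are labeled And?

3

[Or [Or [And [Not false]]] | [And [And [Not r]] & [Not ~ [Not ~ [Not s]]]]]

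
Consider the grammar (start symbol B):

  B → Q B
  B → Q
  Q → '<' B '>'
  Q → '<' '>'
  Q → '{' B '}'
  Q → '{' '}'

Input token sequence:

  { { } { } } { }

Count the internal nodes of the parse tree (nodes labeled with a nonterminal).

[B [Q { [B [Q { }] [B [Q { }]]] }] [B [Q { }]]]

8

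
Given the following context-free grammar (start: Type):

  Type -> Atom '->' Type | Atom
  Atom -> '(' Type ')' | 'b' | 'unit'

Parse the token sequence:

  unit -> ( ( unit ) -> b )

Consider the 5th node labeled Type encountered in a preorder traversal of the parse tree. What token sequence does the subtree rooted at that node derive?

b

[Type [Atom unit] -> [Type [Atom ( [Type [Atom ( [Type [Atom unit]] )] -> [Type [Atom b]]] )]]]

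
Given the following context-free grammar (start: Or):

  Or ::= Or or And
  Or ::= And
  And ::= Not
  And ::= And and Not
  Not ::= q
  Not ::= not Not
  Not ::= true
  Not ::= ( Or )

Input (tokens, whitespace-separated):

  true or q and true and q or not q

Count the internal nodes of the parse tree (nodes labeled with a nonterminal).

[Or [Or [Or [And [Not true]]] or [And [And [And [Not q]] and [Not true]] and [Not q]]] or [And [Not not [Not q]]]]

14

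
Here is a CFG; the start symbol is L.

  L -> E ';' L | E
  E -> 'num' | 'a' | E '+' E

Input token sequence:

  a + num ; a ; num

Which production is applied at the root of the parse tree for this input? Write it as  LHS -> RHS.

L -> E ';' L

[L [E [E a] + [E num]] ; [L [E a] ; [L [E num]]]]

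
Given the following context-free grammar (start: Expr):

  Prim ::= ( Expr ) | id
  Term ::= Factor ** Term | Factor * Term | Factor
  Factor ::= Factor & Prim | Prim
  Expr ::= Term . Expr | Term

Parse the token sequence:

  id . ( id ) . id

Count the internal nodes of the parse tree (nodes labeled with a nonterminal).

[Expr [Term [Factor [Prim id]]] . [Expr [Term [Factor [Prim ( [Expr [Term [Factor [Prim id]]]] )]]] . [Expr [Term [Factor [Prim id]]]]]]

16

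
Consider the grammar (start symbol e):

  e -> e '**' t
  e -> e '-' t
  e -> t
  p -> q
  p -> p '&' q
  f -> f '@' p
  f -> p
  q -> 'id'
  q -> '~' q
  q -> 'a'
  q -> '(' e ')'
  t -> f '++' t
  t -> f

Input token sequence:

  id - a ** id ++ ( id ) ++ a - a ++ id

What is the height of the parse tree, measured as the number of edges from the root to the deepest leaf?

12

[e [e [e [e [t [f [p [q id]]]]] - [t [f [p [q a]]]]] ** [t [f [p [q id]]] ++ [t [f [p [q ( [e [t [f [p [q id]]]]] )]]] ++ [t [f [p [q a]]]]]]] - [t [f [p [q a]]] ++ [t [f [p [q id]]]]]]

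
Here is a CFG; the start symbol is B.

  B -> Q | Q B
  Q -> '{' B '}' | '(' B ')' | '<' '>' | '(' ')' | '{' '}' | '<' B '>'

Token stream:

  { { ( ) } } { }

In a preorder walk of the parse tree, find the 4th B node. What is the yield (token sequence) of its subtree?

[B [Q { [B [Q { [B [Q ( )]] }]] }] [B [Q { }]]]

{ }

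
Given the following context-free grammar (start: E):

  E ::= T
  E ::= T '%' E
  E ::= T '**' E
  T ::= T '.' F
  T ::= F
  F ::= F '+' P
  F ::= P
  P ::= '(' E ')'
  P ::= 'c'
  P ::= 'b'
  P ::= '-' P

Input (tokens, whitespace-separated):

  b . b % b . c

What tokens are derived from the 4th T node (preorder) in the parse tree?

b

[E [T [T [F [P b]]] . [F [P b]]] % [E [T [T [F [P b]]] . [F [P c]]]]]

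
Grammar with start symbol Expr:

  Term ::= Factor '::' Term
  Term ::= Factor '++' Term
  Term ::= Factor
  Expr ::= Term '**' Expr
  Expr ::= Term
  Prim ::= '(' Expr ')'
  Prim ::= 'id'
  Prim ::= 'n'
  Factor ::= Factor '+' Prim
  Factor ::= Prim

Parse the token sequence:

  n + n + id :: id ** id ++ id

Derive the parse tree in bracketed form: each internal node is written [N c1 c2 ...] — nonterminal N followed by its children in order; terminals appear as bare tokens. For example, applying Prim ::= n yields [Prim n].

Expr
Term ** Expr
Factor :: Term ** Expr
Factor + Prim :: Term ** Expr
Factor + Prim + Prim :: Term ** Expr
Prim + Prim + Prim :: Term ** Expr
n + Prim + Prim :: Term ** Expr
n + n + Prim :: Term ** Expr
n + n + id :: Term ** Expr
n + n + id :: Factor ** Expr
n + n + id :: Prim ** Expr
n + n + id :: id ** Expr
n + n + id :: id ** Term
n + n + id :: id ** Factor ++ Term
n + n + id :: id ** Prim ++ Term
n + n + id :: id ** id ++ Term
n + n + id :: id ** id ++ Factor
n + n + id :: id ** id ++ Prim
n + n + id :: id ** id ++ id

[Expr [Term [Factor [Factor [Factor [Prim n]] + [Prim n]] + [Prim id]] :: [Term [Factor [Prim id]]]] ** [Expr [Term [Factor [Prim id]] ++ [Term [Factor [Prim id]]]]]]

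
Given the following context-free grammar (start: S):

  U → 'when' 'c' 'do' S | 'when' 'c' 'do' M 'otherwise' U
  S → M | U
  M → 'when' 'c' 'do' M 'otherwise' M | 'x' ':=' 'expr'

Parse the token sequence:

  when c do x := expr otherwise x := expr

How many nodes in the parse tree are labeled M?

3

[S [M when c do [M x := expr] otherwise [M x := expr]]]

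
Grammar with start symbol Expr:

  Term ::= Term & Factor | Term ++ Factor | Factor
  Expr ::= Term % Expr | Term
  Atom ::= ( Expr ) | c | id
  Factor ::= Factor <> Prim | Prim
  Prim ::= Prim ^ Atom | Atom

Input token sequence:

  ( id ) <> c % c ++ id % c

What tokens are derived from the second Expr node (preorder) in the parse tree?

[Expr [Term [Factor [Factor [Prim [Atom ( [Expr [Term [Factor [Prim [Atom id]]]]] )]]] <> [Prim [Atom c]]]] % [Expr [Term [Term [Factor [Prim [Atom c]]]] ++ [Factor [Prim [Atom id]]]] % [Expr [Term [Factor [Prim [Atom c]]]]]]]

id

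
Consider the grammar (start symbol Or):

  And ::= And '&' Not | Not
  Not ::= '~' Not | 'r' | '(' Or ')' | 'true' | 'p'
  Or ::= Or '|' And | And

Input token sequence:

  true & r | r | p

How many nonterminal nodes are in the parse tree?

[Or [Or [Or [And [And [Not true]] & [Not r]]] | [And [Not r]]] | [And [Not p]]]

11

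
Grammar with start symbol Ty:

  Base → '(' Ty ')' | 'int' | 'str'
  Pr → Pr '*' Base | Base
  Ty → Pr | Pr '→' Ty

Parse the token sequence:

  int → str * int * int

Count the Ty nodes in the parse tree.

2

[Ty [Pr [Base int]] → [Ty [Pr [Pr [Pr [Base str]] * [Base int]] * [Base int]]]]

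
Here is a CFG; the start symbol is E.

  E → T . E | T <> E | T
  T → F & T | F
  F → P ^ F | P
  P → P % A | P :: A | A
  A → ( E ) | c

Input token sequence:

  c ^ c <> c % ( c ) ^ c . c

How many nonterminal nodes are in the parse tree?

[E [T [F [P [A c]] ^ [F [P [A c]]]]] <> [E [T [F [P [P [A c]] % [A ( [E [T [F [P [A c]]]]] )]] ^ [F [P [A c]]]]] . [E [T [F [P [A c]]]]]]]

28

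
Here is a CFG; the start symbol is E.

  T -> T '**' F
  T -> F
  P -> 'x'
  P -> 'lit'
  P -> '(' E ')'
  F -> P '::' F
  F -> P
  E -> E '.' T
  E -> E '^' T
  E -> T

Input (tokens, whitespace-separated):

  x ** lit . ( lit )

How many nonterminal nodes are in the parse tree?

15

[E [E [T [T [F [P x]]] ** [F [P lit]]]] . [T [F [P ( [E [T [F [P lit]]]] )]]]]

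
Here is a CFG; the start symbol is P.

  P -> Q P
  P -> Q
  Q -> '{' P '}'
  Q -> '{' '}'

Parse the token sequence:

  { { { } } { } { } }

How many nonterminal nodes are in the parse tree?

[P [Q { [P [Q { [P [Q { }]] }] [P [Q { }] [P [Q { }]]]] }]]

10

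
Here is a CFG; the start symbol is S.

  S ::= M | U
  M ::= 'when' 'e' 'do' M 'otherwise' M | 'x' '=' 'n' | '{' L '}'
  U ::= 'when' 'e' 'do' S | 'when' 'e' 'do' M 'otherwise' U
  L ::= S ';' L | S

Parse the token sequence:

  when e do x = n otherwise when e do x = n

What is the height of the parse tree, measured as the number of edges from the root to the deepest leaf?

5

[S [U when e do [M x = n] otherwise [U when e do [S [M x = n]]]]]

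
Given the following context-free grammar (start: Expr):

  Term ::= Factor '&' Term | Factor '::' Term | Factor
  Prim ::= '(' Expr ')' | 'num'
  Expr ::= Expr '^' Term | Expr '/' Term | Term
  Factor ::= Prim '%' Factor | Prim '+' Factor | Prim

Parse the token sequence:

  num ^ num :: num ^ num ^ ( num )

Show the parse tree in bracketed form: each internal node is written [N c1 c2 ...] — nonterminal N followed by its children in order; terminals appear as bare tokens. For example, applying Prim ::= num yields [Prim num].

[Expr [Expr [Expr [Expr [Term [Factor [Prim num]]]] ^ [Term [Factor [Prim num]] :: [Term [Factor [Prim num]]]]] ^ [Term [Factor [Prim num]]]] ^ [Term [Factor [Prim ( [Expr [Term [Factor [Prim num]]]] )]]]]

Expr
Expr ^ Term
Expr ^ Term ^ Term
Expr ^ Term ^ Term ^ Term
Term ^ Term ^ Term ^ Term
Factor ^ Term ^ Term ^ Term
Prim ^ Term ^ Term ^ Term
num ^ Term ^ Term ^ Term
num ^ Factor :: Term ^ Term ^ Term
num ^ Prim :: Term ^ Term ^ Term
num ^ num :: Term ^ Term ^ Term
num ^ num :: Factor ^ Term ^ Term
num ^ num :: Prim ^ Term ^ Term
num ^ num :: num ^ Term ^ Term
num ^ num :: num ^ Factor ^ Term
num ^ num :: num ^ Prim ^ Term
num ^ num :: num ^ num ^ Term
num ^ num :: num ^ num ^ Factor
num ^ num :: num ^ num ^ Prim
num ^ num :: num ^ num ^ ( Expr )
num ^ num :: num ^ num ^ ( Term )
num ^ num :: num ^ num ^ ( Factor )
num ^ num :: num ^ num ^ ( Prim )
num ^ num :: num ^ num ^ ( num )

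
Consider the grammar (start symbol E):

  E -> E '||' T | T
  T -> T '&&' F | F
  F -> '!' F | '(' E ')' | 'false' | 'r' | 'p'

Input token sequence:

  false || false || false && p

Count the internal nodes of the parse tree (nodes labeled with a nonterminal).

[E [E [E [T [F false]]] || [T [F false]]] || [T [T [F false]] && [F p]]]

11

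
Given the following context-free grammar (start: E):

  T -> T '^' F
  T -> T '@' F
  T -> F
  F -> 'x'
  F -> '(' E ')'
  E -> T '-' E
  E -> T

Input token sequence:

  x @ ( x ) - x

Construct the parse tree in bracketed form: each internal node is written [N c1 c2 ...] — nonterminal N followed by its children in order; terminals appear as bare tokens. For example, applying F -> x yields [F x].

[E [T [T [F x]] @ [F ( [E [T [F x]]] )]] - [E [T [F x]]]]

E
T - E
T @ F - E
F @ F - E
x @ F - E
x @ ( E ) - E
x @ ( T ) - E
x @ ( F ) - E
x @ ( x ) - E
x @ ( x ) - T
x @ ( x ) - F
x @ ( x ) - x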